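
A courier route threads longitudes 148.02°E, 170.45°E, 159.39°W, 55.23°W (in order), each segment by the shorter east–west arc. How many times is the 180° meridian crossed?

Leg 1: +148.02° → +170.45°, shortest Δλ = 22.43° (east) — does not cross 180°.
Leg 2: +170.45° → -159.39°, shortest Δλ = 30.16° (east) — crosses 180°.
Leg 3: -159.39° → -55.23°, shortest Δλ = 104.16° (east) — does not cross 180°.
Total crossings: 1.

1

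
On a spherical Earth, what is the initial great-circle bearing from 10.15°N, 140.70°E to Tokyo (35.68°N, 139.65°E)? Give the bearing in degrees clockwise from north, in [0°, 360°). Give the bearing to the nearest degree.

358°

Δλ = 139.65 − 140.70 = -1.05°.
θ = atan2( sin Δλ · cos φ₂ , cos φ₁ · sin φ₂ − sin φ₁ · cos φ₂ · cos Δλ )
  = atan2(-0.01489, 0.43101) = -1.978° → normalised to [0°, 360°): 358.022°.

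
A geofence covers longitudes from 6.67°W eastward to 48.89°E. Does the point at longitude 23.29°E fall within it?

Band width going east from -6.67° to +48.89°: ((48.89 − -6.67) mod 360) = 55.56°.
Offset of +23.29° east of the west edge: ((23.29 − -6.67) mod 360) = 29.96°.
29.96° ≤ 55.56° ⇒ inside.

Yes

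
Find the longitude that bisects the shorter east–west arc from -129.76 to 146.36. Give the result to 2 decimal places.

Signed shortest Δλ from -129.76° to +146.36° is -83.88°.
Midpoint longitude = -129.76° + (-83.88°)/2 = -129.76° − 41.94° = -171.70°.
(The naïve average (-129.76 + +146.36)/2 = 8.3° is on the wrong side of the globe.)

-171.70°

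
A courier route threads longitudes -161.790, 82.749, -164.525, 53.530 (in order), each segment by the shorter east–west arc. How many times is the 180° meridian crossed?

3

Leg 1: -161.790° → +82.749°, shortest Δλ = -115.461° (west) — crosses 180°.
Leg 2: +82.749° → -164.525°, shortest Δλ = 112.726° (east) — crosses 180°.
Leg 3: -164.525° → +53.530°, shortest Δλ = -141.945° (west) — crosses 180°.
Total crossings: 3.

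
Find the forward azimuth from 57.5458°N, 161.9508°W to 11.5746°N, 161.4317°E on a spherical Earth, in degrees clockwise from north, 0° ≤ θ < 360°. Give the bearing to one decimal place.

Δλ = 161.4317 − -161.9508 = 323.3825°; wrapped into (−180°, 180°]: -36.6175°.
θ = atan2( sin Δλ · cos φ₂ , cos φ₁ · sin φ₂ − sin φ₁ · cos φ₂ · cos Δλ )
  = atan2(-0.58434, -0.55584) = -133.568° → normalised to [0°, 360°): 226.432°.

226.4°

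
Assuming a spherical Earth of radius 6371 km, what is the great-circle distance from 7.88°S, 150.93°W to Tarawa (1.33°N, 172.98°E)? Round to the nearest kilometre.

Δλ = 172.98 − -150.93 = 323.91°; wrapped into (−180°, 180°]: -36.09°.
Δφ = 1.33 − -7.88 = 9.21°.
a = sin²(Δφ/2) + cos φ₁ · cos φ₂ · sin²(Δλ/2) = 0.101468.
c = 2·atan2(√a, √(1−a)) = 0.64838 rad → d = 6371·c ≈ 4130.82 km.

4131 km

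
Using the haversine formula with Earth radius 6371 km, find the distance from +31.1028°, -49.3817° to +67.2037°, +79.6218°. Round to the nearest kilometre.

Δλ = 79.6218 − -49.3817 = 129.0035°.
Δφ = 67.2037 − 31.1028 = 36.1009°.
a = sin²(Δφ/2) + cos φ₁ · cos φ₂ · sin²(Δλ/2) = 0.366286.
c = 2·atan2(√a, √(1−a)) = 1.30007 rad → d = 6371·c ≈ 8282.77 km.

8283 km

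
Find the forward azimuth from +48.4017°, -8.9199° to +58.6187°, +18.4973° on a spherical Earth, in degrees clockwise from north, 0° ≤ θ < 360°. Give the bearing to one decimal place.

Δλ = 18.4973 − -8.9199 = 27.4172°.
θ = atan2( sin Δλ · cos φ₂ , cos φ₁ · sin φ₂ − sin φ₁ · cos φ₂ · cos Δλ )
  = atan2(0.23978, 0.22112) = 47.319° → normalised to [0°, 360°): 47.319°.

47.3°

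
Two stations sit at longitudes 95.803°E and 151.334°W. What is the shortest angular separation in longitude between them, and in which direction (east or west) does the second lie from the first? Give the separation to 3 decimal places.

Raw difference: -151.334 − 95.803 = -247.137°.
Normalise into (−180°, 180°]: -247.137° + 360° = 112.863°.
Positive ⇒ the second point lies to the east; separation 112.863°.

112.863° east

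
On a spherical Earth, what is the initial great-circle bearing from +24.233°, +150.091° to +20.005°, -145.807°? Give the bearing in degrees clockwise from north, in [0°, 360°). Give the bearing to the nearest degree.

80°

Δλ = -145.807 − 150.091 = -295.898°; wrapped into (−180°, 180°]: 64.102°.
θ = atan2( sin Δλ · cos φ₂ , cos φ₁ · sin φ₂ − sin φ₁ · cos φ₂ · cos Δλ )
  = atan2(0.84530, 0.14350) = 80.365° → normalised to [0°, 360°): 80.365°.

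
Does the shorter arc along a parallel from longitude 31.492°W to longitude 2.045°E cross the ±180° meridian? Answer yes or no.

Signed shortest Δλ = ((2.045 − -31.492 + 180) mod 360) − 180 = 33.537°.
Going east by 33.537° from -31.492° reaches +2.045° without touching 180°.

No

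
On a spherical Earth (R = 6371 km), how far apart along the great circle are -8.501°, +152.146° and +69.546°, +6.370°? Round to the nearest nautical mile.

Δλ = 6.370 − 152.146 = -145.776°.
Δφ = 69.546 − -8.501 = 78.047°.
a = sin²(Δφ/2) + cos φ₁ · cos φ₂ · sin²(Δλ/2) = 0.712139.
c = 2·atan2(√a, √(1−a)) = 2.00896 rad → d = 6371·c ≈ 12799.08 km ≈ 6910.95 nmi.

6911 nmi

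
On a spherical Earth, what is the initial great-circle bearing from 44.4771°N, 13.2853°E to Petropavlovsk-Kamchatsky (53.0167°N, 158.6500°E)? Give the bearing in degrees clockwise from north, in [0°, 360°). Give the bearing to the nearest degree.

Δλ = 158.6500 − 13.2853 = 145.3647°.
θ = atan2( sin Δλ · cos φ₂ , cos φ₁ · sin φ₂ − sin φ₁ · cos φ₂ · cos Δλ )
  = atan2(0.34191, 0.91677) = 20.453° → normalised to [0°, 360°): 20.453°.

20°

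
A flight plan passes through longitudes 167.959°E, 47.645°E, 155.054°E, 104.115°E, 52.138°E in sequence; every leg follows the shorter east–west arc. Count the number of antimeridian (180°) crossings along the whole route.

0

Leg 1: +167.959° → +47.645°, shortest Δλ = -120.314° (west) — does not cross 180°.
Leg 2: +47.645° → +155.054°, shortest Δλ = 107.409° (east) — does not cross 180°.
Leg 3: +155.054° → +104.115°, shortest Δλ = -50.939° (west) — does not cross 180°.
Leg 4: +104.115° → +52.138°, shortest Δλ = -51.977° (west) — does not cross 180°.
Total crossings: 0.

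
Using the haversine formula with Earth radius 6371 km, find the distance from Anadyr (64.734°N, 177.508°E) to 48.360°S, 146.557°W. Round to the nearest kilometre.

12954 km

Δλ = -146.557 − 177.508 = -324.065°; wrapped into (−180°, 180°]: 35.935°.
Δφ = -48.360 − 64.734 = -113.094°.
a = sin²(Δφ/2) + cos φ₁ · cos φ₂ · sin²(Δλ/2) = 0.723107.
c = 2·atan2(√a, √(1−a)) = 2.03333 rad → d = 6371·c ≈ 12954.33 km.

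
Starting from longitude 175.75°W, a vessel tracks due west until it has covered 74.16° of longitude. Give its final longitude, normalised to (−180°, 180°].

Start at -175.75°; shift −74.16° → -249.91°.
-249.91° lies outside (−180°, 180°]; add 360° → +110.09°.

110.09°E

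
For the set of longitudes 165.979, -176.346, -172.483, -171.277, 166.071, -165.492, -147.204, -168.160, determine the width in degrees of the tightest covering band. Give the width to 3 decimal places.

46.817°

Sort the longitudes: -176.346°, -172.483°, -171.277°, -168.160°, -165.492°, -147.204°, +165.979°, +166.071°.
Eastward gaps between consecutive values (wrapping around): 3.863°, 1.206°, 3.117°, 2.668°, 18.288°, 313.183°, 0.092°, 17.583°.
Largest gap = 313.183° ⇒ minimal covering band is its complement: 360° − 313.183° = 46.817°.
Band runs from +165.979° eastward to -147.204°, crossing the antimeridian.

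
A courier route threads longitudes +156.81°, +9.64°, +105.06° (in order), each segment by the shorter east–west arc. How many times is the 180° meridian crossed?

Leg 1: +156.81° → +9.64°, shortest Δλ = -147.17° (west) — does not cross 180°.
Leg 2: +9.64° → +105.06°, shortest Δλ = 95.42° (east) — does not cross 180°.
Total crossings: 0.

0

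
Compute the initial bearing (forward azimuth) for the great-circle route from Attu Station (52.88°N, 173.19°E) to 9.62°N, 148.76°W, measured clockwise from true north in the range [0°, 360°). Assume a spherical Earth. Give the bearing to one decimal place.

Δλ = -148.76 − 173.19 = -321.95°; wrapped into (−180°, 180°]: 38.05°.
θ = atan2( sin Δλ · cos φ₂ , cos φ₁ · sin φ₂ − sin φ₁ · cos φ₂ · cos Δλ )
  = atan2(0.60768, -0.51823) = 130.457° → normalised to [0°, 360°): 130.457°.

130.5°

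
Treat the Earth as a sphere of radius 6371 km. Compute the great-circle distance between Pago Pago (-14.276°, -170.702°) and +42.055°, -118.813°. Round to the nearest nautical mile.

4431 nmi

Δλ = -118.813 − -170.702 = 51.889°.
Δφ = 42.055 − -14.276 = 56.331°.
a = sin²(Δφ/2) + cos φ₁ · cos φ₂ · sin²(Δλ/2) = 0.360534.
c = 2·atan2(√a, √(1−a)) = 1.28811 rad → d = 6371·c ≈ 8206.58 km ≈ 4431.20 nmi.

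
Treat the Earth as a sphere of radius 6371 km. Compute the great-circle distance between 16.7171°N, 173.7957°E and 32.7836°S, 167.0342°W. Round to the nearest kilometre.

Δλ = -167.0342 − 173.7957 = -340.8299°; wrapped into (−180°, 180°]: 19.1701°.
Δφ = -32.7836 − 16.7171 = -49.5007°.
a = sin²(Δφ/2) + cos φ₁ · cos φ₂ · sin²(Δλ/2) = 0.197605.
c = 2·atan2(√a, √(1−a)) = 0.92130 rad → d = 6371·c ≈ 5869.57 km.

5870 km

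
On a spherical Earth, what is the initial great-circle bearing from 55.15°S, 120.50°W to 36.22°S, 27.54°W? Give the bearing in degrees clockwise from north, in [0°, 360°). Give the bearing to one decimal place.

114.8°

Δλ = -27.54 − -120.50 = 92.96°.
θ = atan2( sin Δλ · cos φ₂ , cos φ₁ · sin φ₂ − sin φ₁ · cos φ₂ · cos Δλ )
  = atan2(0.80568, -0.37184) = 114.774° → normalised to [0°, 360°): 114.774°.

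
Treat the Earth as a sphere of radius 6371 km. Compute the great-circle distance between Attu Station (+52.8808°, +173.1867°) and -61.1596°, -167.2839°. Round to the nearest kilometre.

12798 km

Δλ = -167.2839 − 173.1867 = -340.4706°; wrapped into (−180°, 180°]: 19.5294°.
Δφ = -61.1596 − 52.8808 = -114.0404°.
a = sin²(Δφ/2) + cos φ₁ · cos φ₂ · sin²(Δλ/2) = 0.712064.
c = 2·atan2(√a, √(1−a)) = 2.00879 rad → d = 6371·c ≈ 12798.03 km.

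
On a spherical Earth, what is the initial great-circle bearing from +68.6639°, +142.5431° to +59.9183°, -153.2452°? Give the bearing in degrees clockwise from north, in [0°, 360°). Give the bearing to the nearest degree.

Δλ = -153.2452 − 142.5431 = -295.7883°; wrapped into (−180°, 180°]: 64.2117°.
θ = atan2( sin Δλ · cos φ₂ , cos φ₁ · sin φ₂ − sin φ₁ · cos φ₂ · cos Δλ )
  = atan2(0.45132, 0.11172) = 76.097° → normalised to [0°, 360°): 76.097°.

76°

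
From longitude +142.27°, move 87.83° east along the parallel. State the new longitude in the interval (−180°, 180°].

Start at +142.27°; shift +87.83° → +230.10°.
+230.10° lies outside (−180°, 180°]; subtract 360° → -129.90°.

-129.90°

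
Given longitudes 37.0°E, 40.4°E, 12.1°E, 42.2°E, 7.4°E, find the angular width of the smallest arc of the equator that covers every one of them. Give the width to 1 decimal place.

34.8°

Sort the longitudes: +7.4°, +12.1°, +37.0°, +40.4°, +42.2°.
Eastward gaps between consecutive values (wrapping around): 4.7°, 24.9°, 3.4°, 1.8°, 325.2°.
Largest gap = 325.2° ⇒ minimal covering band is its complement: 360° − 325.2° = 34.8°.
Band runs from +7.4° eastward to +42.2°.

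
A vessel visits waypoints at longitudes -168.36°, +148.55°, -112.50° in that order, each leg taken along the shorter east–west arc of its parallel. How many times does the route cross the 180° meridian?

Leg 1: -168.36° → +148.55°, shortest Δλ = -43.09° (west) — crosses 180°.
Leg 2: +148.55° → -112.50°, shortest Δλ = 98.95° (east) — crosses 180°.
Total crossings: 2.

2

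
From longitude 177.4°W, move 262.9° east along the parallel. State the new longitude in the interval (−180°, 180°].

85.5°E

Start at -177.4°; shift +262.9° → +85.5°.
+85.5° already lies in (−180°, 180°].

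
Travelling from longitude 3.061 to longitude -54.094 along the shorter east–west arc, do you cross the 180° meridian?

Signed shortest Δλ = ((-54.094 − 3.061 + 180) mod 360) − 180 = -57.155°.
Going west by 57.155° from +3.061° reaches -54.094° without touching 180°.

No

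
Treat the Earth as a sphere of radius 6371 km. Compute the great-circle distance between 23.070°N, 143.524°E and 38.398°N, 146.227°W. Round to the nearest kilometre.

6767 km

Δλ = -146.227 − 143.524 = -289.751°; wrapped into (−180°, 180°]: 70.249°.
Δφ = 38.398 − 23.070 = 15.328°.
a = sin²(Δφ/2) + cos φ₁ · cos φ₂ · sin²(Δλ/2) = 0.256474.
c = 2·atan2(√a, √(1−a)) = 1.06208 rad → d = 6371·c ≈ 6766.54 km.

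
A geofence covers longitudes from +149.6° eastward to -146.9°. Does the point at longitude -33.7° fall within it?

No

Band width going east from +149.6° to -146.9°: ((-146.9 − 149.6) mod 360) = 63.5°.
Offset of -33.7° east of the west edge: ((-33.7 − 149.6) mod 360) = 176.7°.
176.7° > 63.5° ⇒ outside.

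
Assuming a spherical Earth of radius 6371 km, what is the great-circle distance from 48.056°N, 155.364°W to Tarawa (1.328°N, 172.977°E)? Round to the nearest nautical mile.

3250 nmi

Δλ = 172.977 − -155.364 = 328.341°; wrapped into (−180°, 180°]: -31.659°.
Δφ = 1.328 − 48.056 = -46.728°.
a = sin²(Δφ/2) + cos φ₁ · cos φ₂ · sin²(Δλ/2) = 0.206989.
c = 2·atan2(√a, √(1−a)) = 0.94466 rad → d = 6371·c ≈ 6018.40 km ≈ 3249.68 nmi.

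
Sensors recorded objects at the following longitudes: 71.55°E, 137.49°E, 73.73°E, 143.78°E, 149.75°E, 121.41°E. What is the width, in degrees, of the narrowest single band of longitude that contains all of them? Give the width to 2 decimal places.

Sort the longitudes: +71.55°, +73.73°, +121.41°, +137.49°, +143.78°, +149.75°.
Eastward gaps between consecutive values (wrapping around): 2.18°, 47.68°, 16.08°, 6.29°, 5.97°, 281.80°.
Largest gap = 281.80° ⇒ minimal covering band is its complement: 360° − 281.80° = 78.20°.
Band runs from +71.55° eastward to +149.75°.

78.20°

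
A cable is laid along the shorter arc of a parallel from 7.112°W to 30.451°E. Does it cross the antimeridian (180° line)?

No

Signed shortest Δλ = ((30.451 − -7.112 + 180) mod 360) − 180 = 37.563°.
Going east by 37.563° from -7.112° reaches +30.451° without touching 180°.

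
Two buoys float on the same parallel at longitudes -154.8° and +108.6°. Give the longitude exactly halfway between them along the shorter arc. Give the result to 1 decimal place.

Signed shortest Δλ from -154.8° to +108.6° is -96.6°.
Midpoint longitude = -154.8° + (-96.6°)/2 = -154.8° − 48.3° = -203.1°.
Normalise into (−180°, 180°]: +156.9°.
(The naïve average (-154.8 + +108.6)/2 = -23.1° is on the wrong side of the globe.)

+156.9°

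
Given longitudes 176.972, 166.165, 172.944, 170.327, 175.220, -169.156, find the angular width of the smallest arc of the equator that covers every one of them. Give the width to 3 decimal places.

24.679°

Sort the longitudes: -169.156°, +166.165°, +170.327°, +172.944°, +175.220°, +176.972°.
Eastward gaps between consecutive values (wrapping around): 335.321°, 4.162°, 2.617°, 2.276°, 1.752°, 13.872°.
Largest gap = 335.321° ⇒ minimal covering band is its complement: 360° − 335.321° = 24.679°.
Band runs from +166.165° eastward to -169.156°, crossing the antimeridian.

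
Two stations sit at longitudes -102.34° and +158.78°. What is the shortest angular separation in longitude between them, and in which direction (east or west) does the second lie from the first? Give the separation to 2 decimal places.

98.88° west

Raw difference: 158.78 − -102.34 = 261.12°.
Normalise into (−180°, 180°]: 261.12° − 360° = -98.88°.
Negative ⇒ the second point lies to the west; separation 98.88°.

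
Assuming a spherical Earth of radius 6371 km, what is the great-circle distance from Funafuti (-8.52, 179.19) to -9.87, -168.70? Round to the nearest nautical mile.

Δλ = -168.70 − 179.19 = -347.89°; wrapped into (−180°, 180°]: 12.11°.
Δφ = -9.87 − -8.52 = -1.35°.
a = sin²(Δφ/2) + cos φ₁ · cos φ₂ · sin²(Δλ/2) = 0.010980.
c = 2·atan2(√a, √(1−a)) = 0.20995 rad → d = 6371·c ≈ 1337.62 km ≈ 722.26 nmi.

722 nmi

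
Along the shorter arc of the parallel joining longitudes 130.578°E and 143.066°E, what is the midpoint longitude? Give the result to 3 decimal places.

136.822°E

Signed shortest Δλ from +130.578° to +143.066° is +12.488°.
Midpoint longitude = +130.578° + (+12.488°)/2 = +130.578° + 6.244° = +136.822°.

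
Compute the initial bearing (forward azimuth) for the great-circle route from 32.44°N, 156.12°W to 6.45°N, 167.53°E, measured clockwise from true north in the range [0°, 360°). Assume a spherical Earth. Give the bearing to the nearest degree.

240°

Δλ = 167.53 − -156.12 = 323.65°; wrapped into (−180°, 180°]: -36.35°.
θ = atan2( sin Δλ · cos φ₂ , cos φ₁ · sin φ₂ − sin φ₁ · cos φ₂ · cos Δλ )
  = atan2(-0.58896, -0.33449) = -119.594° → normalised to [0°, 360°): 240.406°.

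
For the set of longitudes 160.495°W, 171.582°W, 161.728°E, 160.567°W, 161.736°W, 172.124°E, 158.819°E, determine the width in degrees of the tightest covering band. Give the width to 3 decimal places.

40.686°

Sort the longitudes: -171.582°, -161.736°, -160.567°, -160.495°, +158.819°, +161.728°, +172.124°.
Eastward gaps between consecutive values (wrapping around): 9.846°, 1.169°, 0.072°, 319.314°, 2.909°, 10.396°, 16.294°.
Largest gap = 319.314° ⇒ minimal covering band is its complement: 360° − 319.314° = 40.686°.
Band runs from +158.819° eastward to -160.495°, crossing the antimeridian.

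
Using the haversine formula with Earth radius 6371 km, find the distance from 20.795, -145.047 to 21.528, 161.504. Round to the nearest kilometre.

Δλ = 161.504 − -145.047 = 306.551°; wrapped into (−180°, 180°]: -53.449°.
Δφ = 21.528 − 20.795 = 0.733°.
a = sin²(Δφ/2) + cos φ₁ · cos φ₂ · sin²(Δλ/2) = 0.175909.
c = 2·atan2(√a, √(1−a)) = 0.86560 rad → d = 6371·c ≈ 5514.75 km.

5515 km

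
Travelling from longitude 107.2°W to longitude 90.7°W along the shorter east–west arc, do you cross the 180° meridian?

No

Signed shortest Δλ = ((-90.7 − -107.2 + 180) mod 360) − 180 = 16.5°.
Going east by 16.5° from -107.2° reaches -90.7° without touching 180°.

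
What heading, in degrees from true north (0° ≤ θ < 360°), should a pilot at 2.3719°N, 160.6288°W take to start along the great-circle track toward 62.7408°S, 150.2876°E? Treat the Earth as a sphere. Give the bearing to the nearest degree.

Δλ = 150.2876 − -160.6288 = 310.9164°; wrapped into (−180°, 180°]: -49.0836°.
θ = atan2( sin Δλ · cos φ₂ , cos φ₁ · sin φ₂ − sin φ₁ · cos φ₂ · cos Δλ )
  = atan2(-0.34611, -0.90060) = -158.978° → normalised to [0°, 360°): 201.022°.

201°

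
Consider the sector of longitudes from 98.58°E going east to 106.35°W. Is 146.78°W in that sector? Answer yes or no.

Band width going east from +98.58° to -106.35°: ((-106.35 − 98.58) mod 360) = 155.07°.
Offset of -146.78° east of the west edge: ((-146.78 − 98.58) mod 360) = 114.64°.
114.64° ≤ 155.07° ⇒ inside.

Yes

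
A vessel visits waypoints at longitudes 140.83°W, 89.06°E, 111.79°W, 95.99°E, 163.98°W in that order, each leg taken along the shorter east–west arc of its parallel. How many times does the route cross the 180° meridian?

Leg 1: -140.83° → +89.06°, shortest Δλ = -130.11° (west) — crosses 180°.
Leg 2: +89.06° → -111.79°, shortest Δλ = 159.15° (east) — crosses 180°.
Leg 3: -111.79° → +95.99°, shortest Δλ = -152.22° (west) — crosses 180°.
Leg 4: +95.99° → -163.98°, shortest Δλ = 100.03° (east) — crosses 180°.
Total crossings: 4.

4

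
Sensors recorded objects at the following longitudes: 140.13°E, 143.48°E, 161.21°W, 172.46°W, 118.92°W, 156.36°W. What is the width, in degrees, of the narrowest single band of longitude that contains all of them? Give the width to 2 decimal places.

Sort the longitudes: -172.46°, -161.21°, -156.36°, -118.92°, +140.13°, +143.48°.
Eastward gaps between consecutive values (wrapping around): 11.25°, 4.85°, 37.44°, 259.05°, 3.35°, 44.06°.
Largest gap = 259.05° ⇒ minimal covering band is its complement: 360° − 259.05° = 100.95°.
Band runs from +140.13° eastward to -118.92°, crossing the antimeridian.

100.95°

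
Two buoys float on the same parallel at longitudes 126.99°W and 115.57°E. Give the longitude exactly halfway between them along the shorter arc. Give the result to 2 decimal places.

174.29°E

Signed shortest Δλ from -126.99° to +115.57° is -117.44°.
Midpoint longitude = -126.99° + (-117.44°)/2 = -126.99° − 58.72° = -185.71°.
Normalise into (−180°, 180°]: +174.29°.
(The naïve average (-126.99 + +115.57)/2 = -5.71° is on the wrong side of the globe.)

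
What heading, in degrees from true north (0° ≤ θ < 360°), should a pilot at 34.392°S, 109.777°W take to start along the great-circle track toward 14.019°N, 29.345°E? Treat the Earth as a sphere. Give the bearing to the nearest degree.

109°

Δλ = 29.345 − -109.777 = 139.122°.
θ = atan2( sin Δλ · cos φ₂ , cos φ₁ · sin φ₂ − sin φ₁ · cos φ₂ · cos Δλ )
  = atan2(0.63496, -0.21447) = 108.663° → normalised to [0°, 360°): 108.663°.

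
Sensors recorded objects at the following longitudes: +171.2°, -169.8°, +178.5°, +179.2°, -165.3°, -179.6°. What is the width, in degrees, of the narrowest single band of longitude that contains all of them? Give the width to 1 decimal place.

Sort the longitudes: -179.6°, -169.8°, -165.3°, +171.2°, +178.5°, +179.2°.
Eastward gaps between consecutive values (wrapping around): 9.8°, 4.5°, 336.5°, 7.3°, 0.7°, 1.2°.
Largest gap = 336.5° ⇒ minimal covering band is its complement: 360° − 336.5° = 23.5°.
Band runs from +171.2° eastward to -165.3°, crossing the antimeridian.

23.5°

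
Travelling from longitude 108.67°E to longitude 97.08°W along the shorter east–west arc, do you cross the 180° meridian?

Naïve |-97.08 − 108.67| = 205.75° > 180°, so the shorter arc goes the other way round — across 180°.
Signed shortest Δλ = ((-97.08 − 108.67 + 180) mod 360) − 180 = 154.25°.
Going east by 154.25° from +108.67° passes through 180° before reaching -97.08°.

Yes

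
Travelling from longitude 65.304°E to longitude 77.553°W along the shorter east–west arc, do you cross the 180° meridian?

Signed shortest Δλ = ((-77.553 − 65.304 + 180) mod 360) − 180 = -142.857°.
Going west by 142.857° from +65.304° reaches -77.553° without touching 180°.

No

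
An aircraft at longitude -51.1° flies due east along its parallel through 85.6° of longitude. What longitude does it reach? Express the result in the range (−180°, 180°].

Start at -51.1°; shift +85.6° → +34.5°.
+34.5° already lies in (−180°, 180°].

+34.5°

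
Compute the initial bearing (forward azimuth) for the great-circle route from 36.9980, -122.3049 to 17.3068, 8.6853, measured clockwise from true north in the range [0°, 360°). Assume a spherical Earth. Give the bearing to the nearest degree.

Δλ = 8.6853 − -122.3049 = 130.9902°.
θ = atan2( sin Δλ · cos φ₂ , cos φ₁ · sin φ₂ − sin φ₁ · cos φ₂ · cos Δλ )
  = atan2(0.72065, 0.61445) = 49.548° → normalised to [0°, 360°): 49.548°.

50°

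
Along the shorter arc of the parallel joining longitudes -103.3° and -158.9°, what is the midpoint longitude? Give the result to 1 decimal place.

Signed shortest Δλ from -103.3° to -158.9° is -55.6°.
Midpoint longitude = -103.3° + (-55.6°)/2 = -103.3° − 27.8° = -131.1°.

-131.1°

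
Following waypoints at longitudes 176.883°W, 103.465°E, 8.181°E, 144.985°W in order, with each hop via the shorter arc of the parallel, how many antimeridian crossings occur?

1

Leg 1: -176.883° → +103.465°, shortest Δλ = -79.652° (west) — crosses 180°.
Leg 2: +103.465° → +8.181°, shortest Δλ = -95.284° (west) — does not cross 180°.
Leg 3: +8.181° → -144.985°, shortest Δλ = -153.166° (west) — does not cross 180°.
Total crossings: 1.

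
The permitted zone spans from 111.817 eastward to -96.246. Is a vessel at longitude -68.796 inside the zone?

Band width going east from +111.817° to -96.246°: ((-96.246 − 111.817) mod 360) = 151.937°.
Offset of -68.796° east of the west edge: ((-68.796 − 111.817) mod 360) = 179.387°.
179.387° > 151.937° ⇒ outside.

No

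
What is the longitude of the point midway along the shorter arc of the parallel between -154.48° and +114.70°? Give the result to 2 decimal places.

+160.11°

Signed shortest Δλ from -154.48° to +114.70° is -90.82°.
Midpoint longitude = -154.48° + (-90.82°)/2 = -154.48° − 45.41° = -199.89°.
Normalise into (−180°, 180°]: +160.11°.
(The naïve average (-154.48 + +114.70)/2 = -19.89° is on the wrong side of the globe.)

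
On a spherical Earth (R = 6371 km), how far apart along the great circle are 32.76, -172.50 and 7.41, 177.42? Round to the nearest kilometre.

Δλ = 177.42 − -172.50 = 349.92°; wrapped into (−180°, 180°]: -10.08°.
Δφ = 7.41 − 32.76 = -25.35°.
a = sin²(Δφ/2) + cos φ₁ · cos φ₂ · sin²(Δλ/2) = 0.054581.
c = 2·atan2(√a, √(1−a)) = 0.47161 rad → d = 6371·c ≈ 3004.64 km.

3005 km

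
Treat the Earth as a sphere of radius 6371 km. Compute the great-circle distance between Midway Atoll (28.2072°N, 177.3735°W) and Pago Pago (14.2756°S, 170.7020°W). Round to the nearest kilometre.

Δλ = -170.7020 − -177.3735 = 6.6715°.
Δφ = -14.2756 − 28.2072 = -42.4828°.
a = sin²(Δφ/2) + cos φ₁ · cos φ₂ · sin²(Δλ/2) = 0.134151.
c = 2·atan2(√a, √(1−a)) = 0.74999 rad → d = 6371·c ≈ 4778.17 km.

4778 km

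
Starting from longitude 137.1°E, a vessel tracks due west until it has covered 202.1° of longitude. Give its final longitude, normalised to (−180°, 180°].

Start at +137.1°; shift −202.1° → -65.0°.
-65.0° already lies in (−180°, 180°].

65.0°W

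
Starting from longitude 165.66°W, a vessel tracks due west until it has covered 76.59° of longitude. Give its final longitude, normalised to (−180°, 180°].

117.75°E

Start at -165.66°; shift −76.59° → -242.25°.
-242.25° lies outside (−180°, 180°]; add 360° → +117.75°.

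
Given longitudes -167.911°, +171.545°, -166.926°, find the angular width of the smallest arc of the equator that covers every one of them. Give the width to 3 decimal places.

21.529°

Sort the longitudes: -167.911°, -166.926°, +171.545°.
Eastward gaps between consecutive values (wrapping around): 0.985°, 338.471°, 20.544°.
Largest gap = 338.471° ⇒ minimal covering band is its complement: 360° − 338.471° = 21.529°.
Band runs from +171.545° eastward to -166.926°, crossing the antimeridian.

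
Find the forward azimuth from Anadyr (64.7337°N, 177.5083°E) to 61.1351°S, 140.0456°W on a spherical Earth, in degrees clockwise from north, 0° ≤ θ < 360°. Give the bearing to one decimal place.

154.9°

Δλ = -140.0456 − 177.5083 = -317.5539°; wrapped into (−180°, 180°]: 42.4461°.
θ = atan2( sin Δλ · cos φ₂ , cos φ₁ · sin φ₂ − sin φ₁ · cos φ₂ · cos Δλ )
  = atan2(0.32580, -0.69594) = 154.914° → normalised to [0°, 360°): 154.914°.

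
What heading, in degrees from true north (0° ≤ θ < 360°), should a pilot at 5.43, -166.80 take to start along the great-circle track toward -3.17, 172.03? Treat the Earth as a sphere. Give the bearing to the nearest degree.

Δλ = 172.03 − -166.80 = 338.83°; wrapped into (−180°, 180°]: -21.17°.
θ = atan2( sin Δλ · cos φ₂ , cos φ₁ · sin φ₂ − sin φ₁ · cos φ₂ · cos Δλ )
  = atan2(-0.36058, -0.14316) = -111.654° → normalised to [0°, 360°): 248.346°.

248°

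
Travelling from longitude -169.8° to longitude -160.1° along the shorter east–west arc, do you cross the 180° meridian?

No

Signed shortest Δλ = ((-160.1 − -169.8 + 180) mod 360) − 180 = 9.7°.
Going east by 9.7° from -169.8° reaches -160.1° without touching 180°.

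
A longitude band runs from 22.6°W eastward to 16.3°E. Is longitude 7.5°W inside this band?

Yes

Band width going east from -22.6° to +16.3°: ((16.3 − -22.6) mod 360) = 38.9°.
Offset of -7.5° east of the west edge: ((-7.5 − -22.6) mod 360) = 15.1°.
15.1° ≤ 38.9° ⇒ inside.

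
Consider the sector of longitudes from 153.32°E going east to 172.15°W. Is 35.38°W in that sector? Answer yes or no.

Band width going east from +153.32° to -172.15°: ((-172.15 − 153.32) mod 360) = 34.53°.
Offset of -35.38° east of the west edge: ((-35.38 − 153.32) mod 360) = 171.30°.
171.30° > 34.53° ⇒ outside.

No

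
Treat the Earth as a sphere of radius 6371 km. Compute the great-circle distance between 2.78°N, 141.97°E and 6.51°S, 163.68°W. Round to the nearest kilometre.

Δλ = -163.68 − 141.97 = -305.65°; wrapped into (−180°, 180°]: 54.35°.
Δφ = -6.51 − 2.78 = -9.29°.
a = sin²(Δφ/2) + cos φ₁ · cos φ₂ · sin²(Δλ/2) = 0.213553.
c = 2·atan2(√a, √(1−a)) = 0.96076 rad → d = 6371·c ≈ 6121.03 km.

6121 km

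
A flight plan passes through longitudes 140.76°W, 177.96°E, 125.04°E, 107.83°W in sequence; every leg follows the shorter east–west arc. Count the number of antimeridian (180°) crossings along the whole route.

2

Leg 1: -140.76° → +177.96°, shortest Δλ = -41.28° (west) — crosses 180°.
Leg 2: +177.96° → +125.04°, shortest Δλ = -52.92° (west) — does not cross 180°.
Leg 3: +125.04° → -107.83°, shortest Δλ = 127.13° (east) — crosses 180°.
Total crossings: 2.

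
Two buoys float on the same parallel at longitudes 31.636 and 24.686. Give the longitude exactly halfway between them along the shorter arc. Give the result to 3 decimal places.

Signed shortest Δλ from +31.636° to +24.686° is -6.950°.
Midpoint longitude = +31.636° + (-6.950°)/2 = +31.636° − 3.475° = +28.161°.

+28.161°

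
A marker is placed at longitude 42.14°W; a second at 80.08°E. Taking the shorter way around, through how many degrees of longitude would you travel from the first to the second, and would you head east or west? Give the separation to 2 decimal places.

Raw difference: 80.08 − -42.14 = 122.22°.
Normalise into (−180°, 180°]: 122.22° stays 122.22°.
Positive ⇒ the second point lies to the east; separation 122.22°.

122.22° east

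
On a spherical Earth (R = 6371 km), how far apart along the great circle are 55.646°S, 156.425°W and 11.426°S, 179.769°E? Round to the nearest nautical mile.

Δλ = 179.769 − -156.425 = 336.194°; wrapped into (−180°, 180°]: -23.806°.
Δφ = -11.426 − -55.646 = 44.220°.
a = sin²(Δφ/2) + cos φ₁ · cos φ₂ · sin²(Δλ/2) = 0.165197.
c = 2·atan2(√a, √(1−a)) = 0.83712 rad → d = 6371·c ≈ 5333.28 km ≈ 2879.74 nmi.

2880 nmi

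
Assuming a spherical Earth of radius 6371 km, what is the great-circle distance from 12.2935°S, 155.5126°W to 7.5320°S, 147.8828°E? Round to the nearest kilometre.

6213 km

Δλ = 147.8828 − -155.5126 = 303.3954°; wrapped into (−180°, 180°]: -56.6046°.
Δφ = -7.5320 − -12.2935 = 4.7615°.
a = sin²(Δφ/2) + cos φ₁ · cos φ₂ · sin²(Δλ/2) = 0.219469.
c = 2·atan2(√a, √(1−a)) = 0.97513 rad → d = 6371·c ≈ 6212.54 km.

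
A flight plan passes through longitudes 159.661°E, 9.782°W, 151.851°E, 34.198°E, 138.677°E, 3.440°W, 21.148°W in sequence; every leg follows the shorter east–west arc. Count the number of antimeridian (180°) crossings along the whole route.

Leg 1: +159.661° → -9.782°, shortest Δλ = -169.443° (west) — does not cross 180°.
Leg 2: -9.782° → +151.851°, shortest Δλ = 161.633° (east) — does not cross 180°.
Leg 3: +151.851° → +34.198°, shortest Δλ = -117.653° (west) — does not cross 180°.
Leg 4: +34.198° → +138.677°, shortest Δλ = 104.479° (east) — does not cross 180°.
Leg 5: +138.677° → -3.440°, shortest Δλ = -142.117° (west) — does not cross 180°.
Leg 6: -3.440° → -21.148°, shortest Δλ = -17.708° (west) — does not cross 180°.
Total crossings: 0.

0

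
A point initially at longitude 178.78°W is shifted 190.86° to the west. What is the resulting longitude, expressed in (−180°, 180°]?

Start at -178.78°; shift −190.86° → -369.64°.
-369.64° lies outside (−180°, 180°]; add 360° → -9.64°.

9.64°W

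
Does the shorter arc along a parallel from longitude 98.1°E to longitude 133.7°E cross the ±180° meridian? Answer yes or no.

Signed shortest Δλ = ((133.7 − 98.1 + 180) mod 360) − 180 = 35.6°.
Going east by 35.6° from +98.1° reaches +133.7° without touching 180°.

No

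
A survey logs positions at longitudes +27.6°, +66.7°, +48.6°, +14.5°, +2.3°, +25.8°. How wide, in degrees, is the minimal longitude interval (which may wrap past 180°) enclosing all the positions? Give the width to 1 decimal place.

Sort the longitudes: +2.3°, +14.5°, +25.8°, +27.6°, +48.6°, +66.7°.
Eastward gaps between consecutive values (wrapping around): 12.2°, 11.3°, 1.8°, 21.0°, 18.1°, 295.6°.
Largest gap = 295.6° ⇒ minimal covering band is its complement: 360° − 295.6° = 64.4°.
Band runs from +2.3° eastward to +66.7°.

64.4°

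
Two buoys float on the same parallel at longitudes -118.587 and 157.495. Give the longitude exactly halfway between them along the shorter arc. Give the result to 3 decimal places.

-160.546°

Signed shortest Δλ from -118.587° to +157.495° is -83.918°.
Midpoint longitude = -118.587° + (-83.918°)/2 = -118.587° − 41.959° = -160.546°.
(The naïve average (-118.587 + +157.495)/2 = 19.454° is on the wrong side of the globe.)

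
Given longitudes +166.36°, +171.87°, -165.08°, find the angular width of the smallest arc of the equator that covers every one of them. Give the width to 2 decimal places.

Sort the longitudes: -165.08°, +166.36°, +171.87°.
Eastward gaps between consecutive values (wrapping around): 331.44°, 5.51°, 23.05°.
Largest gap = 331.44° ⇒ minimal covering band is its complement: 360° − 331.44° = 28.56°.
Band runs from +166.36° eastward to -165.08°, crossing the antimeridian.

28.56°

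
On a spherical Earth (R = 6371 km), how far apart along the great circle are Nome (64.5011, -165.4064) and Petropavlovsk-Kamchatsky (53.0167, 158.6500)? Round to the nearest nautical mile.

Δλ = 158.6500 − -165.4064 = 324.0564°; wrapped into (−180°, 180°]: -35.9436°.
Δφ = 53.0167 − 64.5011 = -11.4844°.
a = sin²(Δφ/2) + cos φ₁ · cos φ₂ · sin²(Δλ/2) = 0.034666.
c = 2·atan2(√a, √(1−a)) = 0.37456 rad → d = 6371·c ≈ 2386.33 km ≈ 1288.51 nmi.

1289 nmi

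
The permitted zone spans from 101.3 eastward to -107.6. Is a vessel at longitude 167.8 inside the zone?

Band width going east from +101.3° to -107.6°: ((-107.6 − 101.3) mod 360) = 151.1°.
Offset of +167.8° east of the west edge: ((167.8 − 101.3) mod 360) = 66.5°.
66.5° ≤ 151.1° ⇒ inside.

Yes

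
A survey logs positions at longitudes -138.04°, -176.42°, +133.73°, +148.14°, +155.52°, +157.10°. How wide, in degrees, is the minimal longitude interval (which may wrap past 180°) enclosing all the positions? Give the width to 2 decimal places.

Sort the longitudes: -176.42°, -138.04°, +133.73°, +148.14°, +155.52°, +157.10°.
Eastward gaps between consecutive values (wrapping around): 38.38°, 271.77°, 14.41°, 7.38°, 1.58°, 26.48°.
Largest gap = 271.77° ⇒ minimal covering band is its complement: 360° − 271.77° = 88.23°.
Band runs from +133.73° eastward to -138.04°, crossing the antimeridian.

88.23°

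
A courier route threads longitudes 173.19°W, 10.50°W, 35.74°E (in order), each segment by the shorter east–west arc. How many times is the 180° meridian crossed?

0

Leg 1: -173.19° → -10.50°, shortest Δλ = 162.69° (east) — does not cross 180°.
Leg 2: -10.50° → +35.74°, shortest Δλ = 46.24° (east) — does not cross 180°.
Total crossings: 0.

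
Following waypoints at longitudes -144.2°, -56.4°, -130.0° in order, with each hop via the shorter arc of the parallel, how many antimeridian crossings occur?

0

Leg 1: -144.2° → -56.4°, shortest Δλ = 87.8° (east) — does not cross 180°.
Leg 2: -56.4° → -130.0°, shortest Δλ = -73.6° (west) — does not cross 180°.
Total crossings: 0.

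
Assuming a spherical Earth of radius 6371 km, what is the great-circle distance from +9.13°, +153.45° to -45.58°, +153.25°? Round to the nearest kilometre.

6084 km

Δλ = 153.25 − 153.45 = -0.20°.
Δφ = -45.58 − 9.13 = -54.71°.
a = sin²(Δφ/2) + cos φ₁ · cos φ₂ · sin²(Δλ/2) = 0.211145.
c = 2·atan2(√a, √(1−a)) = 0.95487 rad → d = 6371·c ≈ 6083.51 km.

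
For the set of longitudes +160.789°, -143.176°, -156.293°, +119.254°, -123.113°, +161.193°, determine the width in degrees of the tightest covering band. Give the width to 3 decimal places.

Sort the longitudes: -156.293°, -143.176°, -123.113°, +119.254°, +160.789°, +161.193°.
Eastward gaps between consecutive values (wrapping around): 13.117°, 20.063°, 242.367°, 41.535°, 0.404°, 42.514°.
Largest gap = 242.367° ⇒ minimal covering band is its complement: 360° − 242.367° = 117.633°.
Band runs from +119.254° eastward to -123.113°, crossing the antimeridian.

117.633°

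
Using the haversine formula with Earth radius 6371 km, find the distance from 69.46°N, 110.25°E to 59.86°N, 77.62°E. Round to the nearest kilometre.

1849 km

Δλ = 77.62 − 110.25 = -32.63°.
Δφ = 59.86 − 69.46 = -9.60°.
a = sin²(Δφ/2) + cos φ₁ · cos φ₂ · sin²(Δλ/2) = 0.020905.
c = 2·atan2(√a, √(1−a)) = 0.29019 rad → d = 6371·c ≈ 1848.77 km.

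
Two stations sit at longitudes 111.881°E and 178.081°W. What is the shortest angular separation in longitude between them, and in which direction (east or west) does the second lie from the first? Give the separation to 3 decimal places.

70.038° east

Raw difference: -178.081 − 111.881 = -289.962°.
Normalise into (−180°, 180°]: -289.962° + 360° = 70.038°.
Positive ⇒ the second point lies to the east; separation 70.038°.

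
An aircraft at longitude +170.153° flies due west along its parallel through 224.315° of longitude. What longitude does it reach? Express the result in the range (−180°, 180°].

Start at +170.153°; shift −224.315° → -54.162°.
-54.162° already lies in (−180°, 180°].

-54.162°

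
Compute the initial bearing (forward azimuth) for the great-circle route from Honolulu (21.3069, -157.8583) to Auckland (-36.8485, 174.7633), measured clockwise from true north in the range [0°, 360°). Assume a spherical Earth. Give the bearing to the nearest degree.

204°

Δλ = 174.7633 − -157.8583 = 332.6216°; wrapped into (−180°, 180°]: -27.3784°.
θ = atan2( sin Δλ · cos φ₂ , cos φ₁ · sin φ₂ − sin φ₁ · cos φ₂ · cos Δλ )
  = atan2(-0.36800, -0.81691) = -155.750° → normalised to [0°, 360°): 204.250°.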